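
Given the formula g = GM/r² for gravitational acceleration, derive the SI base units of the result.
Units of each symbol in g = GM/r²:
  G (gravitational constant): m³/(kg·s²)
  M (mass): kg
  r (distance): m  → to the power 2 in the denominator, contributes 1/m²

Multiplying the contributions: [m³/(kg·s²)] · [kg] · [1/m²]
Adding exponents of each base unit: m: 1, s: -2
SI base units of gravitational acceleration: m/s²

Answer: m/s²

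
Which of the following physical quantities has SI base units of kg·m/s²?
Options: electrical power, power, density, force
Checking the SI base units of each option:
  electrical power (P = IV): kg·m²/s³  ✗
  power (P = W/t): kg·m²/s³  ✗
  density (ρ = m/V): kg/m³  ✗
  force (F = ma): kg·m/s²  ✓ matches

Only force has units kg·m/s².

Answer: force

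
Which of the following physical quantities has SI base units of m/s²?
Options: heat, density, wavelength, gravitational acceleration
Checking the SI base units of each option:
  heat (Q = mcΔT): kg·m²/s²  ✗
  density (ρ = m/V): kg/m³  ✗
  wavelength (λ = v/f): m  ✗
  gravitational acceleration (g = GM/r²): m/s²  ✓ matches

Only gravitational acceleration has units m/s².

Answer: gravitational acceleration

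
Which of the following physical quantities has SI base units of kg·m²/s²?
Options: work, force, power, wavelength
Checking the SI base units of each option:
  work (W = Fd): kg·m²/s²  ✓ matches
  force (F = ma): kg·m/s²  ✗
  power (P = W/t): kg·m²/s³  ✗
  wavelength (λ = v/f): m  ✗

Only work has units kg·m²/s².

Answer: work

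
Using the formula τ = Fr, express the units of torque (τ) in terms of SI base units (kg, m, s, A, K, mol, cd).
Units of each symbol in τ = Fr:
  F (force): kg·m/s²
  r (lever arm): m

Multiplying the contributions: [kg·m/s²] · [m]
Adding exponents of each base unit: kg: 1, m: 2, s: -2
SI base units of torque: kg·m²/s²

Answer: kg·m²/s²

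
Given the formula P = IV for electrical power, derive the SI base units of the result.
Units of each symbol in P = IV:
  I (current): A
  V (voltage, in volts): kg·m²/(s³·A)

Multiplying the contributions: [A] · [kg·m²/(s³·A)]
Adding exponents of each base unit: kg: 1, m: 2, s: -3
SI base units of electrical power: kg·m²/s³

Answer: kg·m²/s³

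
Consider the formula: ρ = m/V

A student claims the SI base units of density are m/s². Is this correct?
Units of each symbol in ρ = m/V:
  m (mass): kg
  V (volume): m³  → in the denominator, contributes 1/m³

Multiplying the contributions: [kg] · [1/m³]
Adding exponents of each base unit: kg: 1, m: -3
SI base units of density: kg/m³

The claimed units m/s² (exponents m: 1, s: -2) do not match the derived units kg/m³ (exponents kg: 1, m: -3), so the claim is incorrect.

Answer: No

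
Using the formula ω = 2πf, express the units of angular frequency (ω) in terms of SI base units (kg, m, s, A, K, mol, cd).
Units of each symbol in ω = 2πf:
  f (frequency): 1/s
  The factor 2π is dimensionless.

Multiplying the contributions: [1/s]
Adding exponents of each base unit: s: -1
SI base units of angular frequency: 1/s

Answer: 1/s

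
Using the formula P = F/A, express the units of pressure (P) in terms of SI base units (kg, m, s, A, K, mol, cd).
Units of each symbol in P = F/A:
  F (force): kg·m/s²
  A (area): m²  → in the denominator, contributes 1/m²

Multiplying the contributions: [kg·m/s²] · [1/m²]
Adding exponents of each base unit: kg: 1, m: -1, s: -2
SI base units of pressure: kg/(m·s²)

Answer: kg/(m·s²)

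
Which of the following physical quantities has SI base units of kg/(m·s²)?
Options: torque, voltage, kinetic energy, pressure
Checking the SI base units of each option:
  torque (τ = Fr): kg·m²/s²  ✗
  voltage (V = IR): kg·m²/(s³·A)  ✗
  kinetic energy (E = ½mv²): kg·m²/s²  ✗
  pressure (P = F/A): kg/(m·s²)  ✓ matches

Only pressure has units kg/(m·s²).

Answer: pressure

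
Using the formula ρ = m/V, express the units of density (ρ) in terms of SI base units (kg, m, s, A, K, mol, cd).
Units of each symbol in ρ = m/V:
  m (mass): kg
  V (volume): m³  → in the denominator, contributes 1/m³

Multiplying the contributions: [kg] · [1/m³]
Adding exponents of each base unit: kg: 1, m: -3
SI base units of density: kg/m³

Answer: kg/m³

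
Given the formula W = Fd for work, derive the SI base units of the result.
Units of each symbol in W = Fd:
  F (force): kg·m/s²
  d (displacement): m

Multiplying the contributions: [kg·m/s²] · [m]
Adding exponents of each base unit: kg: 1, m: 2, s: -2
SI base units of work: kg·m²/s²

Answer: kg·m²/s²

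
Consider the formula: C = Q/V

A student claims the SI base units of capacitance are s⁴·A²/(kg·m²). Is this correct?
Units of each symbol in C = Q/V:
  Q (charge, in coulombs): s·A
  V (voltage, in volts): kg·m²/(s³·A)  → in the denominator, contributes s³·A/(kg·m²)

Multiplying the contributions: [s·A] · [s³·A/(kg·m²)]
Adding exponents of each base unit: kg: -1, m: -2, s: 4, A: 2
SI base units of capacitance: s⁴·A²/(kg·m²)

The claimed units s⁴·A²/(kg·m²) match the derived units, so the claim is correct.

Answer: Yes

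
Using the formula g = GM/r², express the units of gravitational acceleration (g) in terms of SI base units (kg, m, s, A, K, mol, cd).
Units of each symbol in g = GM/r²:
  G (gravitational constant): m³/(kg·s²)
  M (mass): kg
  r (distance): m  → to the power 2 in the denominator, contributes 1/m²

Multiplying the contributions: [m³/(kg·s²)] · [kg] · [1/m²]
Adding exponents of each base unit: m: 1, s: -2
SI base units of gravitational acceleration: m/s²

Answer: m/s²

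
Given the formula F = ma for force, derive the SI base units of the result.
Units of each symbol in F = ma:
  m (mass): kg
  a (acceleration): m/s²

Multiplying the contributions: [kg] · [m/s²]
Adding exponents of each base unit: kg: 1, m: 1, s: -2
SI base units of force: kg·m/s²

Answer: kg·m/s²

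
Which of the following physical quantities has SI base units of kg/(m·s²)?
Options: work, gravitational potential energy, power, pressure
Checking the SI base units of each option:
  work (W = Fd): kg·m²/s²  ✗
  gravitational potential energy (U = -GMm/r): kg·m²/s²  ✗
  power (P = W/t): kg·m²/s³  ✗
  pressure (P = F/A): kg/(m·s²)  ✓ matches

Only pressure has units kg/(m·s²).

Answer: pressure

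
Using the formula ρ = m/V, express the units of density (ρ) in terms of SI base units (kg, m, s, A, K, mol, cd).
Units of each symbol in ρ = m/V:
  m (mass): kg
  V (volume): m³  → in the denominator, contributes 1/m³

Multiplying the contributions: [kg] · [1/m³]
Adding exponents of each base unit: kg: 1, m: -3
SI base units of density: kg/m³

Answer: kg/m³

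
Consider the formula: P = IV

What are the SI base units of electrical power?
Units of each symbol in P = IV:
  I (current): A
  V (voltage, in volts): kg·m²/(s³·A)

Multiplying the contributions: [A] · [kg·m²/(s³·A)]
Adding exponents of each base unit: kg: 1, m: 2, s: -3
SI base units of electrical power: kg·m²/s³

Answer: kg·m²/s³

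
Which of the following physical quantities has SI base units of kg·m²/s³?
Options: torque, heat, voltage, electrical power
Checking the SI base units of each option:
  torque (τ = Fr): kg·m²/s²  ✗
  heat (Q = mcΔT): kg·m²/s²  ✗
  voltage (V = IR): kg·m²/(s³·A)  ✗
  electrical power (P = IV): kg·m²/s³  ✓ matches

Only electrical power has units kg·m²/s³.

Answer: electrical power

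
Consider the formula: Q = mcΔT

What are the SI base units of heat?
Units of each symbol in Q = mcΔT:
  m (mass): kg
  c (specific heat capacity, in J/(kg·K)): m²/(s²·K)
  ΔT (temperature change): K

Multiplying the contributions: [kg] · [m²/(s²·K)] · [K]
Adding exponents of each base unit: kg: 1, m: 2, s: -2
SI base units of heat: kg·m²/s²

Answer: kg·m²/s²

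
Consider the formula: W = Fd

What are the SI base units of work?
Units of each symbol in W = Fd:
  F (force): kg·m/s²
  d (displacement): m

Multiplying the contributions: [kg·m/s²] · [m]
Adding exponents of each base unit: kg: 1, m: 2, s: -2
SI base units of work: kg·m²/s²

Answer: kg·m²/s²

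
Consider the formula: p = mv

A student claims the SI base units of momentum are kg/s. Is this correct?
Units of each symbol in p = mv:
  m (mass): kg
  v (velocity): m/s

Multiplying the contributions: [kg] · [m/s]
Adding exponents of each base unit: kg: 1, m: 1, s: -1
SI base units of momentum: kg·m/s

The claimed units kg/s (exponents kg: 1, s: -1) do not match the derived units kg·m/s (exponents kg: 1, m: 1, s: -1), so the claim is incorrect.

Answer: No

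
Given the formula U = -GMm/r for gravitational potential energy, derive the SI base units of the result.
Units of each symbol in U = -GMm/r:
  G (gravitational constant): m³/(kg·s²)
  M (mass): kg
  m (mass): kg
  r (distance): m  → in the denominator, contributes 1/m
  The minus sign does not affect the units.

Multiplying the contributions: [m³/(kg·s²)] · [kg] · [kg] · [1/m]
Adding exponents of each base unit: kg: 1, m: 2, s: -2
SI base units of gravitational potential energy: kg·m²/s²

Answer: kg·m²/s²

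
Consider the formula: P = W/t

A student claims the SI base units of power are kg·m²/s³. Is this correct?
Units of each symbol in P = W/t:
  W (work): kg·m²/s²
  t (time): s  → in the denominator, contributes 1/s

Multiplying the contributions: [kg·m²/s²] · [1/s]
Adding exponents of each base unit: kg: 1, m: 2, s: -3
SI base units of power: kg·m²/s³

The claimed units kg·m²/s³ match the derived units, so the claim is correct.

Answer: Yes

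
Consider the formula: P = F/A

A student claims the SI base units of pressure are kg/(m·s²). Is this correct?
Units of each symbol in P = F/A:
  F (force): kg·m/s²
  A (area): m²  → in the denominator, contributes 1/m²

Multiplying the contributions: [kg·m/s²] · [1/m²]
Adding exponents of each base unit: kg: 1, m: -1, s: -2
SI base units of pressure: kg/(m·s²)

The claimed units kg/(m·s²) match the derived units, so the claim is correct.

Answer: Yes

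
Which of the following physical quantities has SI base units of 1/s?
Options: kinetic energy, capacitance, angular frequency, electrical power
Checking the SI base units of each option:
  kinetic energy (E = ½mv²): kg·m²/s²  ✗
  capacitance (C = Q/V): s⁴·A²/(kg·m²)  ✗
  angular frequency (ω = 2πf): 1/s  ✓ matches
  electrical power (P = IV): kg·m²/s³  ✗

Only angular frequency has units 1/s.

Answer: angular frequency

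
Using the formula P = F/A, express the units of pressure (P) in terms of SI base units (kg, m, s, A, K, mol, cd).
Units of each symbol in P = F/A:
  F (force): kg·m/s²
  A (area): m²  → in the denominator, contributes 1/m²

Multiplying the contributions: [kg·m/s²] · [1/m²]
Adding exponents of each base unit: kg: 1, m: -1, s: -2
SI base units of pressure: kg/(m·s²)

Answer: kg/(m·s²)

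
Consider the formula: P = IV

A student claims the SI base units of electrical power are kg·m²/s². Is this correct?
Units of each symbol in P = IV:
  I (current): A
  V (voltage, in volts): kg·m²/(s³·A)

Multiplying the contributions: [A] · [kg·m²/(s³·A)]
Adding exponents of each base unit: kg: 1, m: 2, s: -3
SI base units of electrical power: kg·m²/s³

The claimed units kg·m²/s² (exponents kg: 1, m: 2, s: -2) do not match the derived units kg·m²/s³ (exponents kg: 1, m: 2, s: -3), so the claim is incorrect.

Answer: No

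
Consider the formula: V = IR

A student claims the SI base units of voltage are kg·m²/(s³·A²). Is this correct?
Units of each symbol in V = IR:
  I (current): A
  R (resistance, in ohms): kg·m²/(s³·A²)

Multiplying the contributions: [A] · [kg·m²/(s³·A²)]
Adding exponents of each base unit: kg: 1, m: 2, s: -3, A: -1
SI base units of voltage: kg·m²/(s³·A)

The claimed units kg·m²/(s³·A²) (exponents kg: 1, m: 2, s: -3, A: -2) do not match the derived units kg·m²/(s³·A) (exponents kg: 1, m: 2, s: -3, A: -1), so the claim is incorrect.

Answer: No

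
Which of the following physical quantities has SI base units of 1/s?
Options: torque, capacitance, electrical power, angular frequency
Checking the SI base units of each option:
  torque (τ = Fr): kg·m²/s²  ✗
  capacitance (C = Q/V): s⁴·A²/(kg·m²)  ✗
  electrical power (P = IV): kg·m²/s³  ✗
  angular frequency (ω = 2πf): 1/s  ✓ matches

Only angular frequency has units 1/s.

Answer: angular frequency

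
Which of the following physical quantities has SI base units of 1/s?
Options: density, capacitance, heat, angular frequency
Checking the SI base units of each option:
  density (ρ = m/V): kg/m³  ✗
  capacitance (C = Q/V): s⁴·A²/(kg·m²)  ✗
  heat (Q = mcΔT): kg·m²/s²  ✗
  angular frequency (ω = 2πf): 1/s  ✓ matches

Only angular frequency has units 1/s.

Answer: angular frequency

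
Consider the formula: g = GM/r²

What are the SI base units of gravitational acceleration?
Units of each symbol in g = GM/r²:
  G (gravitational constant): m³/(kg·s²)
  M (mass): kg
  r (distance): m  → to the power 2 in the denominator, contributes 1/m²

Multiplying the contributions: [m³/(kg·s²)] · [kg] · [1/m²]
Adding exponents of each base unit: m: 1, s: -2
SI base units of gravitational acceleration: m/s²

Answer: m/s²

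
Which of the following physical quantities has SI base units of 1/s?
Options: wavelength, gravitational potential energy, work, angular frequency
Checking the SI base units of each option:
  wavelength (λ = v/f): m  ✗
  gravitational potential energy (U = -GMm/r): kg·m²/s²  ✗
  work (W = Fd): kg·m²/s²  ✗
  angular frequency (ω = 2πf): 1/s  ✓ matches

Only angular frequency has units 1/s.

Answer: angular frequency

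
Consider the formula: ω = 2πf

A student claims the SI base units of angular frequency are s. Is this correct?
Units of each symbol in ω = 2πf:
  f (frequency): 1/s
  The factor 2π is dimensionless.

Multiplying the contributions: [1/s]
Adding exponents of each base unit: s: -1
SI base units of angular frequency: 1/s

The claimed units s (exponents s: 1) do not match the derived units 1/s (exponents s: -1), so the claim is incorrect.

Answer: No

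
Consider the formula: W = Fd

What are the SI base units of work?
Units of each symbol in W = Fd:
  F (force): kg·m/s²
  d (displacement): m

Multiplying the contributions: [kg·m/s²] · [m]
Adding exponents of each base unit: kg: 1, m: 2, s: -2
SI base units of work: kg·m²/s²

Answer: kg·m²/s²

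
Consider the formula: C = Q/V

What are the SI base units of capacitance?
Units of each symbol in C = Q/V:
  Q (charge, in coulombs): s·A
  V (voltage, in volts): kg·m²/(s³·A)  → in the denominator, contributes s³·A/(kg·m²)

Multiplying the contributions: [s·A] · [s³·A/(kg·m²)]
Adding exponents of each base unit: kg: -1, m: -2, s: 4, A: 2
SI base units of capacitance: s⁴·A²/(kg·m²)

Answer: s⁴·A²/(kg·m²)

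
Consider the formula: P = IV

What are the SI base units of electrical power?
Units of each symbol in P = IV:
  I (current): A
  V (voltage, in volts): kg·m²/(s³·A)

Multiplying the contributions: [A] · [kg·m²/(s³·A)]
Adding exponents of each base unit: kg: 1, m: 2, s: -3
SI base units of electrical power: kg·m²/s³

Answer: kg·m²/s³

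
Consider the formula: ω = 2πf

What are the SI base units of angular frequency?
Units of each symbol in ω = 2πf:
  f (frequency): 1/s
  The factor 2π is dimensionless.

Multiplying the contributions: [1/s]
Adding exponents of each base unit: s: -1
SI base units of angular frequency: 1/s

Answer: 1/s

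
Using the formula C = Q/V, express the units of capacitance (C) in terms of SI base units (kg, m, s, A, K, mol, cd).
Units of each symbol in C = Q/V:
  Q (charge, in coulombs): s·A
  V (voltage, in volts): kg·m²/(s³·A)  → in the denominator, contributes s³·A/(kg·m²)

Multiplying the contributions: [s·A] · [s³·A/(kg·m²)]
Adding exponents of each base unit: kg: -1, m: -2, s: 4, A: 2
SI base units of capacitance: s⁴·A²/(kg·m²)

Answer: s⁴·A²/(kg·m²)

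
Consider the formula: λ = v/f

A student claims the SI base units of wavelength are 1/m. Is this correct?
Units of each symbol in λ = v/f:
  v (wave speed): m/s
  f (frequency): 1/s  → in the denominator, contributes s

Multiplying the contributions: [m/s] · [s]
Adding exponents of each base unit: m: 1
SI base units of wavelength: m

The claimed units 1/m (exponents m: -1) do not match the derived units m (exponents m: 1), so the claim is incorrect.

Answer: No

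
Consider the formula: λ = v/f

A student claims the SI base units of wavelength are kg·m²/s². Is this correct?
Units of each symbol in λ = v/f:
  v (wave speed): m/s
  f (frequency): 1/s  → in the denominator, contributes s

Multiplying the contributions: [m/s] · [s]
Adding exponents of each base unit: m: 1
SI base units of wavelength: m

The claimed units kg·m²/s² (exponents kg: 1, m: 2, s: -2) do not match the derived units m (exponents m: 1), so the claim is incorrect.

Answer: No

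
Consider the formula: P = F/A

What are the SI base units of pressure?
Units of each symbol in P = F/A:
  F (force): kg·m/s²
  A (area): m²  → in the denominator, contributes 1/m²

Multiplying the contributions: [kg·m/s²] · [1/m²]
Adding exponents of each base unit: kg: 1, m: -1, s: -2
SI base units of pressure: kg/(m·s²)

Answer: kg/(m·s²)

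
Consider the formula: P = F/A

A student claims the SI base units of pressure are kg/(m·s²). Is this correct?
Units of each symbol in P = F/A:
  F (force): kg·m/s²
  A (area): m²  → in the denominator, contributes 1/m²

Multiplying the contributions: [kg·m/s²] · [1/m²]
Adding exponents of each base unit: kg: 1, m: -1, s: -2
SI base units of pressure: kg/(m·s²)

The claimed units kg/(m·s²) match the derived units, so the claim is correct.

Answer: Yes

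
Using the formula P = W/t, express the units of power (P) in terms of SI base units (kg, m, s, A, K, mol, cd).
Units of each symbol in P = W/t:
  W (work): kg·m²/s²
  t (time): s  → in the denominator, contributes 1/s

Multiplying the contributions: [kg·m²/s²] · [1/s]
Adding exponents of each base unit: kg: 1, m: 2, s: -3
SI base units of power: kg·m²/s³

Answer: kg·m²/s³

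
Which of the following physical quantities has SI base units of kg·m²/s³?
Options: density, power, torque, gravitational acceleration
Checking the SI base units of each option:
  density (ρ = m/V): kg/m³  ✗
  power (P = W/t): kg·m²/s³  ✓ matches
  torque (τ = Fr): kg·m²/s²  ✗
  gravitational acceleration (g = GM/r²): m/s²  ✗

Only power has units kg·m²/s³.

Answer: power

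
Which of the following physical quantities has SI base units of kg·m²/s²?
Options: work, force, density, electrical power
Checking the SI base units of each option:
  work (W = Fd): kg·m²/s²  ✓ matches
  force (F = ma): kg·m/s²  ✗
  density (ρ = m/V): kg/m³  ✗
  electrical power (P = IV): kg·m²/s³  ✗

Only work has units kg·m²/s².

Answer: work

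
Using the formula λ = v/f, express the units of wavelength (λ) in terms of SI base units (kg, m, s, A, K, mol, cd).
Units of each symbol in λ = v/f:
  v (wave speed): m/s
  f (frequency): 1/s  → in the denominator, contributes s

Multiplying the contributions: [m/s] · [s]
Adding exponents of each base unit: m: 1
SI base units of wavelength: m

Answer: m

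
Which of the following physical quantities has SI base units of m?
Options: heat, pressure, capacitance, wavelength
Checking the SI base units of each option:
  heat (Q = mcΔT): kg·m²/s²  ✗
  pressure (P = F/A): kg/(m·s²)  ✗
  capacitance (C = Q/V): s⁴·A²/(kg·m²)  ✗
  wavelength (λ = v/f): m  ✓ matches

Only wavelength has units m.

Answer: wavelength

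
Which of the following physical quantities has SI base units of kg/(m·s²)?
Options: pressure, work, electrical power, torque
Checking the SI base units of each option:
  pressure (P = F/A): kg/(m·s²)  ✓ matches
  work (W = Fd): kg·m²/s²  ✗
  electrical power (P = IV): kg·m²/s³  ✗
  torque (τ = Fr): kg·m²/s²  ✗

Only pressure has units kg/(m·s²).

Answer: pressure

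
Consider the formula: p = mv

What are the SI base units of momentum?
Units of each symbol in p = mv:
  m (mass): kg
  v (velocity): m/s

Multiplying the contributions: [kg] · [m/s]
Adding exponents of each base unit: kg: 1, m: 1, s: -1
SI base units of momentum: kg·m/s

Answer: kg·m/s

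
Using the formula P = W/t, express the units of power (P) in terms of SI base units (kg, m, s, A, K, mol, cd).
Units of each symbol in P = W/t:
  W (work): kg·m²/s²
  t (time): s  → in the denominator, contributes 1/s

Multiplying the contributions: [kg·m²/s²] · [1/s]
Adding exponents of each base unit: kg: 1, m: 2, s: -3
SI base units of power: kg·m²/s³

Answer: kg·m²/s³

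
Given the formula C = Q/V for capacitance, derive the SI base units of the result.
Units of each symbol in C = Q/V:
  Q (charge, in coulombs): s·A
  V (voltage, in volts): kg·m²/(s³·A)  → in the denominator, contributes s³·A/(kg·m²)

Multiplying the contributions: [s·A] · [s³·A/(kg·m²)]
Adding exponents of each base unit: kg: -1, m: -2, s: 4, A: 2
SI base units of capacitance: s⁴·A²/(kg·m²)

Answer: s⁴·A²/(kg·m²)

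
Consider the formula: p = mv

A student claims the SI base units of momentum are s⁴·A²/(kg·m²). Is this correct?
Units of each symbol in p = mv:
  m (mass): kg
  v (velocity): m/s

Multiplying the contributions: [kg] · [m/s]
Adding exponents of each base unit: kg: 1, m: 1, s: -1
SI base units of momentum: kg·m/s

The claimed units s⁴·A²/(kg·m²) (exponents kg: -1, m: -2, s: 4, A: 2) do not match the derived units kg·m/s (exponents kg: 1, m: 1, s: -1), so the claim is incorrect.

Answer: No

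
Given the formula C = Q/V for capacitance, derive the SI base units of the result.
Units of each symbol in C = Q/V:
  Q (charge, in coulombs): s·A
  V (voltage, in volts): kg·m²/(s³·A)  → in the denominator, contributes s³·A/(kg·m²)

Multiplying the contributions: [s·A] · [s³·A/(kg·m²)]
Adding exponents of each base unit: kg: -1, m: -2, s: 4, A: 2
SI base units of capacitance: s⁴·A²/(kg·m²)

Answer: s⁴·A²/(kg·m²)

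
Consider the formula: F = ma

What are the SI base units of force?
Units of each symbol in F = ma:
  m (mass): kg
  a (acceleration): m/s²

Multiplying the contributions: [kg] · [m/s²]
Adding exponents of each base unit: kg: 1, m: 1, s: -2
SI base units of force: kg·m/s²

Answer: kg·m/s²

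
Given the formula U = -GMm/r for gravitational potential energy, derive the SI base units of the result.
Units of each symbol in U = -GMm/r:
  G (gravitational constant): m³/(kg·s²)
  M (mass): kg
  m (mass): kg
  r (distance): m  → in the denominator, contributes 1/m
  The minus sign does not affect the units.

Multiplying the contributions: [m³/(kg·s²)] · [kg] · [kg] · [1/m]
Adding exponents of each base unit: kg: 1, m: 2, s: -2
SI base units of gravitational potential energy: kg·m²/s²

Answer: kg·m²/s²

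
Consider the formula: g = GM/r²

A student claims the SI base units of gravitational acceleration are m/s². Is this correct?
Units of each symbol in g = GM/r²:
  G (gravitational constant): m³/(kg·s²)
  M (mass): kg
  r (distance): m  → to the power 2 in the denominator, contributes 1/m²

Multiplying the contributions: [m³/(kg·s²)] · [kg] · [1/m²]
Adding exponents of each base unit: m: 1, s: -2
SI base units of gravitational acceleration: m/s²

The claimed units m/s² match the derived units, so the claim is correct.

Answer: Yes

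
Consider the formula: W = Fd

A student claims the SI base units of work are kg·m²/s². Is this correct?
Units of each symbol in W = Fd:
  F (force): kg·m/s²
  d (displacement): m

Multiplying the contributions: [kg·m/s²] · [m]
Adding exponents of each base unit: kg: 1, m: 2, s: -2
SI base units of work: kg·m²/s²

The claimed units kg·m²/s² match the derived units, so the claim is correct.

Answer: Yes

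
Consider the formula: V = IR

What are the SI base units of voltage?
Units of each symbol in V = IR:
  I (current): A
  R (resistance, in ohms): kg·m²/(s³·A²)

Multiplying the contributions: [A] · [kg·m²/(s³·A²)]
Adding exponents of each base unit: kg: 1, m: 2, s: -3, A: -1
SI base units of voltage: kg·m²/(s³·A)

Answer: kg·m²/(s³·A)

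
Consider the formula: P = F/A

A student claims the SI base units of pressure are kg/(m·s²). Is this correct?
Units of each symbol in P = F/A:
  F (force): kg·m/s²
  A (area): m²  → in the denominator, contributes 1/m²

Multiplying the contributions: [kg·m/s²] · [1/m²]
Adding exponents of each base unit: kg: 1, m: -1, s: -2
SI base units of pressure: kg/(m·s²)

The claimed units kg/(m·s²) match the derived units, so the claim is correct.

Answer: Yes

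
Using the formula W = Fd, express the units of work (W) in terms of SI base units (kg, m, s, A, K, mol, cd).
Units of each symbol in W = Fd:
  F (force): kg·m/s²
  d (displacement): m

Multiplying the contributions: [kg·m/s²] · [m]
Adding exponents of each base unit: kg: 1, m: 2, s: -2
SI base units of work: kg·m²/s²

Answer: kg·m²/s²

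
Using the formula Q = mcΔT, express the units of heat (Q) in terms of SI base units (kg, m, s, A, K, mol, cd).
Units of each symbol in Q = mcΔT:
  m (mass): kg
  c (specific heat capacity, in J/(kg·K)): m²/(s²·K)
  ΔT (temperature change): K

Multiplying the contributions: [kg] · [m²/(s²·K)] · [K]
Adding exponents of each base unit: kg: 1, m: 2, s: -2
SI base units of heat: kg·m²/s²

Answer: kg·m²/s²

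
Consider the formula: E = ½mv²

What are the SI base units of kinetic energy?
Units of each symbol in E = ½mv²:
  m (mass): kg
  v (speed): m/s  → to the power 2, contributes m²/s²
  The factor ½ is dimensionless.

Multiplying the contributions: [kg] · [m²/s²]
Adding exponents of each base unit: kg: 1, m: 2, s: -2
SI base units of kinetic energy: kg·m²/s²

Answer: kg·m²/s²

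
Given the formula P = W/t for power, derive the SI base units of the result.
Units of each symbol in P = W/t:
  W (work): kg·m²/s²
  t (time): s  → in the denominator, contributes 1/s

Multiplying the contributions: [kg·m²/s²] · [1/s]
Adding exponents of each base unit: kg: 1, m: 2, s: -3
SI base units of power: kg·m²/s³

Answer: kg·m²/s³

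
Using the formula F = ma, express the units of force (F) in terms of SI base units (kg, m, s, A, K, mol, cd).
Units of each symbol in F = ma:
  m (mass): kg
  a (acceleration): m/s²

Multiplying the contributions: [kg] · [m/s²]
Adding exponents of each base unit: kg: 1, m: 1, s: -2
SI base units of force: kg·m/s²

Answer: kg·m/s²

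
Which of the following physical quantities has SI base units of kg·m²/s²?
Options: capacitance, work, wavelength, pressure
Checking the SI base units of each option:
  capacitance (C = Q/V): s⁴·A²/(kg·m²)  ✗
  work (W = Fd): kg·m²/s²  ✓ matches
  wavelength (λ = v/f): m  ✗
  pressure (P = F/A): kg/(m·s²)  ✗

Only work has units kg·m²/s².

Answer: work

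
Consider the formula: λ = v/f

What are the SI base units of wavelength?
Units of each symbol in λ = v/f:
  v (wave speed): m/s
  f (frequency): 1/s  → in the denominator, contributes s

Multiplying the contributions: [m/s] · [s]
Adding exponents of each base unit: m: 1
SI base units of wavelength: m

Answer: m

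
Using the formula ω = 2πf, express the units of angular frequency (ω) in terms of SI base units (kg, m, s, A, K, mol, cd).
Units of each symbol in ω = 2πf:
  f (frequency): 1/s
  The factor 2π is dimensionless.

Multiplying the contributions: [1/s]
Adding exponents of each base unit: s: -1
SI base units of angular frequency: 1/s

Answer: 1/s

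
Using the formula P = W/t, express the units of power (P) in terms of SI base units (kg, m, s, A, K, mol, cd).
Units of each symbol in P = W/t:
  W (work): kg·m²/s²
  t (time): s  → in the denominator, contributes 1/s

Multiplying the contributions: [kg·m²/s²] · [1/s]
Adding exponents of each base unit: kg: 1, m: 2, s: -3
SI base units of power: kg·m²/s³

Answer: kg·m²/s³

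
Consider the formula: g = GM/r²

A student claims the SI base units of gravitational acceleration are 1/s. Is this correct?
Units of each symbol in g = GM/r²:
  G (gravitational constant): m³/(kg·s²)
  M (mass): kg
  r (distance): m  → to the power 2 in the denominator, contributes 1/m²

Multiplying the contributions: [m³/(kg·s²)] · [kg] · [1/m²]
Adding exponents of each base unit: m: 1, s: -2
SI base units of gravitational acceleration: m/s²

The claimed units 1/s (exponents s: -1) do not match the derived units m/s² (exponents m: 1, s: -2), so the claim is incorrect.

Answer: No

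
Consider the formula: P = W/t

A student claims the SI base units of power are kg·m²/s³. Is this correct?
Units of each symbol in P = W/t:
  W (work): kg·m²/s²
  t (time): s  → in the denominator, contributes 1/s

Multiplying the contributions: [kg·m²/s²] · [1/s]
Adding exponents of each base unit: kg: 1, m: 2, s: -3
SI base units of power: kg·m²/s³

The claimed units kg·m²/s³ match the derived units, so the claim is correct.

Answer: Yes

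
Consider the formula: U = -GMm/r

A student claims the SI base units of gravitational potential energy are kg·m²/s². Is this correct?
Units of each symbol in U = -GMm/r:
  G (gravitational constant): m³/(kg·s²)
  M (mass): kg
  m (mass): kg
  r (distance): m  → in the denominator, contributes 1/m
  The minus sign does not affect the units.

Multiplying the contributions: [m³/(kg·s²)] · [kg] · [kg] · [1/m]
Adding exponents of each base unit: kg: 1, m: 2, s: -2
SI base units of gravitational potential energy: kg·m²/s²

The claimed units kg·m²/s² match the derived units, so the claim is correct.

Answer: Yes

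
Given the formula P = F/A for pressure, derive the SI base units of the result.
Units of each symbol in P = F/A:
  F (force): kg·m/s²
  A (area): m²  → in the denominator, contributes 1/m²

Multiplying the contributions: [kg·m/s²] · [1/m²]
Adding exponents of each base unit: kg: 1, m: -1, s: -2
SI base units of pressure: kg/(m·s²)

Answer: kg/(m·s²)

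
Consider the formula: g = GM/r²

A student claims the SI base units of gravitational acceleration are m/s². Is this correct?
Units of each symbol in g = GM/r²:
  G (gravitational constant): m³/(kg·s²)
  M (mass): kg
  r (distance): m  → to the power 2 in the denominator, contributes 1/m²

Multiplying the contributions: [m³/(kg·s²)] · [kg] · [1/m²]
Adding exponents of each base unit: m: 1, s: -2
SI base units of gravitational acceleration: m/s²

The claimed units m/s² match the derived units, so the claim is correct.

Answer: Yes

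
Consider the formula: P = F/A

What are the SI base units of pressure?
Units of each symbol in P = F/A:
  F (force): kg·m/s²
  A (area): m²  → in the denominator, contributes 1/m²

Multiplying the contributions: [kg·m/s²] · [1/m²]
Adding exponents of each base unit: kg: 1, m: -1, s: -2
SI base units of pressure: kg/(m·s²)

Answer: kg/(m·s²)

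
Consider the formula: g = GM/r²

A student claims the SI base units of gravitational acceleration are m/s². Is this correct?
Units of each symbol in g = GM/r²:
  G (gravitational constant): m³/(kg·s²)
  M (mass): kg
  r (distance): m  → to the power 2 in the denominator, contributes 1/m²

Multiplying the contributions: [m³/(kg·s²)] · [kg] · [1/m²]
Adding exponents of each base unit: m: 1, s: -2
SI base units of gravitational acceleration: m/s²

The claimed units m/s² match the derived units, so the claim is correct.

Answer: Yes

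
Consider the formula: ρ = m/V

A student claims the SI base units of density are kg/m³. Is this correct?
Units of each symbol in ρ = m/V:
  m (mass): kg
  V (volume): m³  → in the denominator, contributes 1/m³

Multiplying the contributions: [kg] · [1/m³]
Adding exponents of each base unit: kg: 1, m: -3
SI base units of density: kg/m³

The claimed units kg/m³ match the derived units, so the claim is correct.

Answer: Yes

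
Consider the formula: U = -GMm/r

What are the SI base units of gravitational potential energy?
Units of each symbol in U = -GMm/r:
  G (gravitational constant): m³/(kg·s²)
  M (mass): kg
  m (mass): kg
  r (distance): m  → in the denominator, contributes 1/m
  The minus sign does not affect the units.

Multiplying the contributions: [m³/(kg·s²)] · [kg] · [kg] · [1/m]
Adding exponents of each base unit: kg: 1, m: 2, s: -2
SI base units of gravitational potential energy: kg·m²/s²

Answer: kg·m²/s²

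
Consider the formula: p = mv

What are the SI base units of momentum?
Units of each symbol in p = mv:
  m (mass): kg
  v (velocity): m/s

Multiplying the contributions: [kg] · [m/s]
Adding exponents of each base unit: kg: 1, m: 1, s: -1
SI base units of momentum: kg·m/s

Answer: kg·m/s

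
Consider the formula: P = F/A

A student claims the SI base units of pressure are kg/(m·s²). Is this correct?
Units of each symbol in P = F/A:
  F (force): kg·m/s²
  A (area): m²  → in the denominator, contributes 1/m²

Multiplying the contributions: [kg·m/s²] · [1/m²]
Adding exponents of each base unit: kg: 1, m: -1, s: -2
SI base units of pressure: kg/(m·s²)

The claimed units kg/(m·s²) match the derived units, so the claim is correct.

Answer: Yes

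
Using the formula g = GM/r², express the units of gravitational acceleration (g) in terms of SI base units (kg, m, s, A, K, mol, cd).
Units of each symbol in g = GM/r²:
  G (gravitational constant): m³/(kg·s²)
  M (mass): kg
  r (distance): m  → to the power 2 in the denominator, contributes 1/m²

Multiplying the contributions: [m³/(kg·s²)] · [kg] · [1/m²]
Adding exponents of each base unit: m: 1, s: -2
SI base units of gravitational acceleration: m/s²

Answer: m/s²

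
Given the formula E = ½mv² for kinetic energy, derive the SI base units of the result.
Units of each symbol in E = ½mv²:
  m (mass): kg
  v (speed): m/s  → to the power 2, contributes m²/s²
  The factor ½ is dimensionless.

Multiplying the contributions: [kg] · [m²/s²]
Adding exponents of each base unit: kg: 1, m: 2, s: -2
SI base units of kinetic energy: kg·m²/s²

Answer: kg·m²/s²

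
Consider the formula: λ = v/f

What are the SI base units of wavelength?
Units of each symbol in λ = v/f:
  v (wave speed): m/s
  f (frequency): 1/s  → in the denominator, contributes s

Multiplying the contributions: [m/s] · [s]
Adding exponents of each base unit: m: 1
SI base units of wavelength: m

Answer: m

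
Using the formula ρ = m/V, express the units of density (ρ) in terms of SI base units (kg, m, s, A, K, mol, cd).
Units of each symbol in ρ = m/V:
  m (mass): kg
  V (volume): m³  → in the denominator, contributes 1/m³

Multiplying the contributions: [kg] · [1/m³]
Adding exponents of each base unit: kg: 1, m: -3
SI base units of density: kg/m³

Answer: kg/m³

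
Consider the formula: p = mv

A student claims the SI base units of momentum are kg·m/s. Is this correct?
Units of each symbol in p = mv:
  m (mass): kg
  v (velocity): m/s

Multiplying the contributions: [kg] · [m/s]
Adding exponents of each base unit: kg: 1, m: 1, s: -1
SI base units of momentum: kg·m/s

The claimed units kg·m/s match the derived units, so the claim is correct.

Answer: Yes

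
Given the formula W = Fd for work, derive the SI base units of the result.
Units of each symbol in W = Fd:
  F (force): kg·m/s²
  d (displacement): m

Multiplying the contributions: [kg·m/s²] · [m]
Adding exponents of each base unit: kg: 1, m: 2, s: -2
SI base units of work: kg·m²/s²

Answer: kg·m²/s²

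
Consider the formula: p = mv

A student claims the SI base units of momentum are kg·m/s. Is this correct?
Units of each symbol in p = mv:
  m (mass): kg
  v (velocity): m/s

Multiplying the contributions: [kg] · [m/s]
Adding exponents of each base unit: kg: 1, m: 1, s: -1
SI base units of momentum: kg·m/s

The claimed units kg·m/s match the derived units, so the claim is correct.

Answer: Yes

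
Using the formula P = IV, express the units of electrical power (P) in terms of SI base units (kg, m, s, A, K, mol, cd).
Units of each symbol in P = IV:
  I (current): A
  V (voltage, in volts): kg·m²/(s³·A)

Multiplying the contributions: [A] · [kg·m²/(s³·A)]
Adding exponents of each base unit: kg: 1, m: 2, s: -3
SI base units of electrical power: kg·m²/s³

Answer: kg·m²/s³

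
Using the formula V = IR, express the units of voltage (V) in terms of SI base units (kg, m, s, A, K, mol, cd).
Units of each symbol in V = IR:
  I (current): A
  R (resistance, in ohms): kg·m²/(s³·A²)

Multiplying the contributions: [A] · [kg·m²/(s³·A²)]
Adding exponents of each base unit: kg: 1, m: 2, s: -3, A: -1
SI base units of voltage: kg·m²/(s³·A)

Answer: kg·m²/(s³·A)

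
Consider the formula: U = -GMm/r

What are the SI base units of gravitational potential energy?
Units of each symbol in U = -GMm/r:
  G (gravitational constant): m³/(kg·s²)
  M (mass): kg
  m (mass): kg
  r (distance): m  → in the denominator, contributes 1/m
  The minus sign does not affect the units.

Multiplying the contributions: [m³/(kg·s²)] · [kg] · [kg] · [1/m]
Adding exponents of each base unit: kg: 1, m: 2, s: -2
SI base units of gravitational potential energy: kg·m²/s²

Answer: kg·m²/s²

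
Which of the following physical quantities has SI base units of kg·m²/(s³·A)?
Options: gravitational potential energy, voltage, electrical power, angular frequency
Checking the SI base units of each option:
  gravitational potential energy (U = -GMm/r): kg·m²/s²  ✗
  voltage (V = IR): kg·m²/(s³·A)  ✓ matches
  electrical power (P = IV): kg·m²/s³  ✗
  angular frequency (ω = 2πf): 1/s  ✗

Only voltage has units kg·m²/(s³·A).

Answer: voltage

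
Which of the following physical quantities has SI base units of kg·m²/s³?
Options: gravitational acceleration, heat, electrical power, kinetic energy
Checking the SI base units of each option:
  gravitational acceleration (g = GM/r²): m/s²  ✗
  heat (Q = mcΔT): kg·m²/s²  ✗
  electrical power (P = IV): kg·m²/s³  ✓ matches
  kinetic energy (E = ½mv²): kg·m²/s²  ✗

Only electrical power has units kg·m²/s³.

Answer: electrical power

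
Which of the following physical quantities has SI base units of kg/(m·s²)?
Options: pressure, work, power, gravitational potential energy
Checking the SI base units of each option:
  pressure (P = F/A): kg/(m·s²)  ✓ matches
  work (W = Fd): kg·m²/s²  ✗
  power (P = W/t): kg·m²/s³  ✗
  gravitational potential energy (U = -GMm/r): kg·m²/s²  ✗

Only pressure has units kg/(m·s²).

Answer: pressure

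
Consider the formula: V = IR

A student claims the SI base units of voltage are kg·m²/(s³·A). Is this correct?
Units of each symbol in V = IR:
  I (current): A
  R (resistance, in ohms): kg·m²/(s³·A²)

Multiplying the contributions: [A] · [kg·m²/(s³·A²)]
Adding exponents of each base unit: kg: 1, m: 2, s: -3, A: -1
SI base units of voltage: kg·m²/(s³·A)

The claimed units kg·m²/(s³·A) match the derived units, so the claim is correct.

Answer: Yes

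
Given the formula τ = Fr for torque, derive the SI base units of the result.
Units of each symbol in τ = Fr:
  F (force): kg·m/s²
  r (lever arm): m

Multiplying the contributions: [kg·m/s²] · [m]
Adding exponents of each base unit: kg: 1, m: 2, s: -2
SI base units of torque: kg·m²/s²

Answer: kg·m²/s²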